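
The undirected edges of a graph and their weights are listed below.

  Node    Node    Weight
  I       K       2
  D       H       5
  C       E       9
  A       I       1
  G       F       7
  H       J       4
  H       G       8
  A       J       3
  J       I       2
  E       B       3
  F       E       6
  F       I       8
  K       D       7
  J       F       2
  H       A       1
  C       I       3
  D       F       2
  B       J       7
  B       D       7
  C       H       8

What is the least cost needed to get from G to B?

16

Compare a few routes:
G–F–D–B: 7+2+7 = 16
G–H–J–B: 8+4+7 = 19
G–H–A–I–J–B: 8+1+1+2+7 = 19
G–H–A–J–B: 8+1+3+7 = 19
Cheapest is G–F–D–B at 16.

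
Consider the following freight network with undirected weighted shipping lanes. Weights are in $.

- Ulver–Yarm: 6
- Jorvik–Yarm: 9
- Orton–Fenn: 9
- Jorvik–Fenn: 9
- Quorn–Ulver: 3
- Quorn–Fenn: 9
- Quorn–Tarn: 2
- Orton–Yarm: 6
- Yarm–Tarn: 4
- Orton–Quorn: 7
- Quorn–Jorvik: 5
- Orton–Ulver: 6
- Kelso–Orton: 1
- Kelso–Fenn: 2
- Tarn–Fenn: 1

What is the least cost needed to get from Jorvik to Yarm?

Enumerating some paths:
Jorvik–Yarm: 9 = 9
Jorvik–Quorn–Ulver–Yarm: 5+3+6 = 14
Jorvik–Quorn–Tarn–Yarm: 5+2+4 = 11
The minimum is $9 via Jorvik–Yarm.

$9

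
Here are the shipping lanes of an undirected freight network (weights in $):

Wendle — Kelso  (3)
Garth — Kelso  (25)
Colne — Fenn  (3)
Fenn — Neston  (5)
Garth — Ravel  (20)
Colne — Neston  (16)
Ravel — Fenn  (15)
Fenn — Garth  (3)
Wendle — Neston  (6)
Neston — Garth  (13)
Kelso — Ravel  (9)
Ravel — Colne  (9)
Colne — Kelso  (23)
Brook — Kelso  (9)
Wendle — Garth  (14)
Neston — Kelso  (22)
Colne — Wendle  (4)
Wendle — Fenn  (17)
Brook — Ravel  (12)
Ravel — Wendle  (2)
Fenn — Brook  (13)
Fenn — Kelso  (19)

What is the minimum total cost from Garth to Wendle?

Candidate routes:
Garth–Fenn–Colne–Wendle: 3+3+4 = 10
Garth–Wendle: 14 = 14
Garth–Fenn–Neston–Wendle: 3+5+6 = 14
Garth–Fenn–Colne–Ravel–Wendle: 3+3+9+2 = 17
The minimum is $10 via Garth–Fenn–Colne–Wendle.

$10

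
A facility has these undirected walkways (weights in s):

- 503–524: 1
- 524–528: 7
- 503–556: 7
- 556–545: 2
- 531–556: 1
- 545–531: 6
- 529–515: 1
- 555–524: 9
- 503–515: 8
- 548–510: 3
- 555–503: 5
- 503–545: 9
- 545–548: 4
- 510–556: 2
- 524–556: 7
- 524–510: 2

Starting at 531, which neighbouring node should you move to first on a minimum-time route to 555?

556

Compare a few routes:
531 → 556 → 503 → 555: 1+7+5 = 13
531 → 556 → 510 → 524 → 555: 1+2+2+9 = 14
531 → 556 → 510 → 524 → 503 → 555: 1+2+2+1+5 = 11
Cheapest is 531 → 556 → 510 → 524 → 503 → 555 at 11 s.
So from 531 the first move is to 556.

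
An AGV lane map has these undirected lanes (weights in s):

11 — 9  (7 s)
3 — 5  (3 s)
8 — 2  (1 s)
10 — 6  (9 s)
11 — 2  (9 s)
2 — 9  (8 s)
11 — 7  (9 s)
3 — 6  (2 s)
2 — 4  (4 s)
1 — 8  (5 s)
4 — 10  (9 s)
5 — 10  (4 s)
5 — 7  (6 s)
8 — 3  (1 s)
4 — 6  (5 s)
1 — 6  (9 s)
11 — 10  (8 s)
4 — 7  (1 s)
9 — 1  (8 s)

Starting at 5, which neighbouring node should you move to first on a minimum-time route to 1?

Enumerating some paths:
5 → 3 → 8 → 1: 3+1+5 = 9
5 → 3 → 6 → 1: 3+2+9 = 14
The minimum is 9 s via 5 → 3 → 8 → 1.
So from 5 the first move is to 3.

3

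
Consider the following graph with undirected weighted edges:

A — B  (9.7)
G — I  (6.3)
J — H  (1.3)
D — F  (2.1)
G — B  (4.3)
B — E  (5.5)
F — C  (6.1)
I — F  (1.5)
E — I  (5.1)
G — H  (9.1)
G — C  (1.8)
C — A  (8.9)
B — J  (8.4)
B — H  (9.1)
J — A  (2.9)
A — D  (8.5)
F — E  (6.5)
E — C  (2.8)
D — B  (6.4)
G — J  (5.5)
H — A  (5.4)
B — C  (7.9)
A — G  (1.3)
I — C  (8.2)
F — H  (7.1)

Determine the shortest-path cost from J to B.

Settle nodes by increasing distance from J:
J: 0
H: 1.3  (via J)
A: 2.9  (via J)
G: 4.2  (via A)
C: 6  (via G)
B: 8.4  (via J)
Shortest route: J → B = 8.4.

8.4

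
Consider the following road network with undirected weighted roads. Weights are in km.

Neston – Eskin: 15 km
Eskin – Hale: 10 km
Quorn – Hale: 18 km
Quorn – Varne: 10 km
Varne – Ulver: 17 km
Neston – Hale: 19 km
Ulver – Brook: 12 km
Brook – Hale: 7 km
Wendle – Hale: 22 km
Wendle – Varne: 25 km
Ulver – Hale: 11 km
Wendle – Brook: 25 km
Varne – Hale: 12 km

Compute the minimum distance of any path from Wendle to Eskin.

32 km

Settle nodes by increasing distance from Wendle:
Wendle: 0
Hale: 22  (via Wendle)
Varne: 25  (via Wendle)
Brook: 25  (via Wendle)
Eskin: 32  (via Hale)
Shortest route: Wendle–Hale–Eskin = 32 km.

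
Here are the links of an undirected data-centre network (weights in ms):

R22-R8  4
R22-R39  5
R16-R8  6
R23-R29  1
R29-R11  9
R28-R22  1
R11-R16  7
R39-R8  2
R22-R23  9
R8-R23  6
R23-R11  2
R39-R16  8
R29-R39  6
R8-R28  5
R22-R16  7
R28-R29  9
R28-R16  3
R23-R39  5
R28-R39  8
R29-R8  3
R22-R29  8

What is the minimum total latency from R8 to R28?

Compare a few routes:
R8–R16–R28: 6+3 = 9
R8–R28: 5 = 5
R8–R39–R22–R28: 2+5+1 = 8
Cheapest is R8–R28 at 5 ms.

5 ms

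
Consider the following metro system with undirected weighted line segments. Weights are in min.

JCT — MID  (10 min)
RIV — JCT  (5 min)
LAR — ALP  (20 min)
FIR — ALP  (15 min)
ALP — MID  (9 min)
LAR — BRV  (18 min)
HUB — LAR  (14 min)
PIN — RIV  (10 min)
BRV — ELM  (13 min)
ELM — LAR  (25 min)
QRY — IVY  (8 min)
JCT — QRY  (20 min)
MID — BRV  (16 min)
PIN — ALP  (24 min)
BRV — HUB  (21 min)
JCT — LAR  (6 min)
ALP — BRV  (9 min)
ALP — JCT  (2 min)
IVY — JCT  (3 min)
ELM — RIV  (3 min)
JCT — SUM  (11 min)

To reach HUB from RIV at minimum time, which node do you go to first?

JCT

Candidate routes:
RIV–ELM–BRV–HUB: 3+13+21 = 37
RIV–JCT–ALP–BRV–HUB: 5+2+9+21 = 37
RIV–JCT–LAR–HUB: 5+6+14 = 25
RIV–JCT–ALP–LAR–HUB: 5+2+20+14 = 41
The minimum is 25 min via RIV–JCT–LAR–HUB.
So from RIV the first move is to JCT.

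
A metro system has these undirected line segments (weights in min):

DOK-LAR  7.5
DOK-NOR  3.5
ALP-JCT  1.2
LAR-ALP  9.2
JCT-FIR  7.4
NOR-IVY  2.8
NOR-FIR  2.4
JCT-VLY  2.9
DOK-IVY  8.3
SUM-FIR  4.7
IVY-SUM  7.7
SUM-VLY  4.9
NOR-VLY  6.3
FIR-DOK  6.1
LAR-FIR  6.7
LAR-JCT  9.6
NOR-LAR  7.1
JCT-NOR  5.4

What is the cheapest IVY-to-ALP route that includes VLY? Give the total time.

Best IVY to VLY: IVY → NOR → VLY costing 9.1
Best VLY to ALP: VLY → JCT → ALP costing 4.1
Total via VLY: 9.1 + 4.1 = 13.2 min.

13.2 min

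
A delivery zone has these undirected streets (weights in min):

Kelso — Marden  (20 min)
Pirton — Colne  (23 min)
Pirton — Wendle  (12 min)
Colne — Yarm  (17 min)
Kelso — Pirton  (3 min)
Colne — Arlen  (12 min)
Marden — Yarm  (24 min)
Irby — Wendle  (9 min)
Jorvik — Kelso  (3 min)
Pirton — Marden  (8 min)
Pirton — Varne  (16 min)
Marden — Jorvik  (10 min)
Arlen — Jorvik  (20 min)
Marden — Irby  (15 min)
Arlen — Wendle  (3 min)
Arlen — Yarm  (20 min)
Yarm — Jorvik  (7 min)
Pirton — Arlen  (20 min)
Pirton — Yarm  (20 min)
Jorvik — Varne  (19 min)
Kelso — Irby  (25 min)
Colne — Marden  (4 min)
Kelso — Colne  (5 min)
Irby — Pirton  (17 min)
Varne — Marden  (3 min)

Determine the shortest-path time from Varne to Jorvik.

13 min

Candidate routes:
Varne - Jorvik: 19 = 19
Varne - Marden - Jorvik: 3+10 = 13
Varne - Marden - Colne - Kelso - Jorvik: 3+4+5+3 = 15
Varne - Marden - Pirton - Kelso - Jorvik: 3+8+3+3 = 17
Cheapest is Varne - Marden - Jorvik at 13 min.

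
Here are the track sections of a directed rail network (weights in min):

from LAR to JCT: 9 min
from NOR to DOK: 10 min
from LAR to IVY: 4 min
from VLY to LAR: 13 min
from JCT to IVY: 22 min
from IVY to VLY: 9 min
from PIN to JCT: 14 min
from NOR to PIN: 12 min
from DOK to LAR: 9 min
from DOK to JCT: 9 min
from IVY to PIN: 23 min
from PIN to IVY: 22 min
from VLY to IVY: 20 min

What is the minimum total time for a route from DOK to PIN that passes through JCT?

Shortest DOK→JCT: DOK–JCT = 9
Best JCT to PIN: JCT–IVY–PIN costing 45
Total via JCT: 9 + 45 = 54 min.

54 min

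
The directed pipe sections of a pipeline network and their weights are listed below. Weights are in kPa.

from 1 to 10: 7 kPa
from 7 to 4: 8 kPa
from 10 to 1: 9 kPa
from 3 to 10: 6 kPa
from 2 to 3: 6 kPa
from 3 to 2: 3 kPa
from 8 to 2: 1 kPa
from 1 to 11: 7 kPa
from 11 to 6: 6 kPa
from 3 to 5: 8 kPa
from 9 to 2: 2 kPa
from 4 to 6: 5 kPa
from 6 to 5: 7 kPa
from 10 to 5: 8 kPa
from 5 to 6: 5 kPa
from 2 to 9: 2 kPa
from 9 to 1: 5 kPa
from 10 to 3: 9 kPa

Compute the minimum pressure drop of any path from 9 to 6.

18 kPa

Settle nodes by increasing distance from 9:
9: 0
2: 2  (via 9)
1: 5  (via 9)
3: 8  (via 2)
10: 12  (via 1)
11: 12  (via 1)
5: 16  (via 3)
6: 18  (via 11)
Shortest route: 9–1–11–6 = 18 kPa.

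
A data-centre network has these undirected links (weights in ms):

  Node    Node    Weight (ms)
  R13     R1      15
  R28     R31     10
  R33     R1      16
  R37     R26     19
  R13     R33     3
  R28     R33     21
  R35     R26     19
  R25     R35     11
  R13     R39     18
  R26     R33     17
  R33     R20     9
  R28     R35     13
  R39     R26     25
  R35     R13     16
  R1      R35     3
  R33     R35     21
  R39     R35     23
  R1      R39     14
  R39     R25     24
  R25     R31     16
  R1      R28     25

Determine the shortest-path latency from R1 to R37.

Candidate routes:
R1 - R13 - R33 - R26 - R37: 15+3+17+19 = 54
R1 - R35 - R26 - R37: 3+19+19 = 41
R1 - R39 - R26 - R37: 14+25+19 = 58
R1 - R33 - R26 - R37: 16+17+19 = 52
Cheapest is R1 - R35 - R26 - R37 at 41 ms.

41 ms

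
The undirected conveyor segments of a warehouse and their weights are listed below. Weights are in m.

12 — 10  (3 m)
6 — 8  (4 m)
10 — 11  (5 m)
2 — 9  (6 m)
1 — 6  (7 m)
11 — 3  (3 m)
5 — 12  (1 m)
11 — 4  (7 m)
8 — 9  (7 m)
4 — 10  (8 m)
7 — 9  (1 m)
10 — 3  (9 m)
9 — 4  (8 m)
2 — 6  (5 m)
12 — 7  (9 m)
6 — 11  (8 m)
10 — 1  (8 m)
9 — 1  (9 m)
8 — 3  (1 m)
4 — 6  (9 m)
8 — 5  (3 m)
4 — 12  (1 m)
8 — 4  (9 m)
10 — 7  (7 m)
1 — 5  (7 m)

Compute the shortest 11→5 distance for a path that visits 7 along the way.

22 m

Shortest 11→7: 11 → 10 → 7 = 12
Best 7 to 5: 7 → 12 → 5 costing 10
Total via 7: 12 + 10 = 22 m.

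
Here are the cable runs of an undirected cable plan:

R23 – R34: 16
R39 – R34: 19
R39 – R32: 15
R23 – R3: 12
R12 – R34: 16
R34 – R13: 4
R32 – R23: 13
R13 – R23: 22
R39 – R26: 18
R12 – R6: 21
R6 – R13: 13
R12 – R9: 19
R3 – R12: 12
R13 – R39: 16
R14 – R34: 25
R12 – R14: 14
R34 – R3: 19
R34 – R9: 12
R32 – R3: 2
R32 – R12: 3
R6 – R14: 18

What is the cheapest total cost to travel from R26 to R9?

Shortest distances from R26:
R26: 0
R39: 18  (via R26)
R32: 33  (via R39)
R13: 34  (via R39)
R3: 35  (via R32)
R12: 36  (via R32)
R34: 37  (via R39)
R23: 46  (via R32)
R6: 47  (via R13)
R9: 49  (via R34)
Shortest route: R26 → R39 → R34 → R9 = 49.

49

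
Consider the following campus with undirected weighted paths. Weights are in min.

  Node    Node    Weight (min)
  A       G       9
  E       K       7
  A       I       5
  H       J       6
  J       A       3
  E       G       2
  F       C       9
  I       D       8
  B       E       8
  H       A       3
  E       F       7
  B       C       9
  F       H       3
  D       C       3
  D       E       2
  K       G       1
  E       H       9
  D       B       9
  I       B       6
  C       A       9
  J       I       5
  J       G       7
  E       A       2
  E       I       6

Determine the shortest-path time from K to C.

8 min

Enumerating some paths:
K–G–E–A–C: 1+2+2+9 = 14
K–G–E–D–C: 1+2+2+3 = 8
K–E–D–C: 7+2+3 = 12
Cheapest is K–G–E–D–C at 8 min.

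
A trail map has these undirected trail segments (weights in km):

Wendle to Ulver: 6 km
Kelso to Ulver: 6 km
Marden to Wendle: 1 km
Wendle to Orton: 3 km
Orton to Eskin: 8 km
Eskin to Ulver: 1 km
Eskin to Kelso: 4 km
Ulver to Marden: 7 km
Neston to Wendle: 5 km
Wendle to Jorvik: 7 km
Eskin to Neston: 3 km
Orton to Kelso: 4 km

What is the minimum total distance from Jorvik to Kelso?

14 km

Candidate routes:
Jorvik–Wendle–Ulver–Eskin–Kelso: 7+6+1+4 = 18
Jorvik–Wendle–Orton–Kelso: 7+3+4 = 14
Cheapest is Jorvik–Wendle–Orton–Kelso at 14 km.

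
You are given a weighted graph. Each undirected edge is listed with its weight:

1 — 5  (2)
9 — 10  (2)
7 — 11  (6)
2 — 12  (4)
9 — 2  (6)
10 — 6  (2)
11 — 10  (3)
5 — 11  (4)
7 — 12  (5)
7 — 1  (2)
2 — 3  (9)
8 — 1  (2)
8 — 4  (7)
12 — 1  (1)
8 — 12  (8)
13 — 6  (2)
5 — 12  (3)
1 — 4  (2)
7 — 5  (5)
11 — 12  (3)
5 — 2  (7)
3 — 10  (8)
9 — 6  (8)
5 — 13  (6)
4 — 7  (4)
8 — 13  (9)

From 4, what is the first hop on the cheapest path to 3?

Enumerating some paths:
4 - 7 - 1 - 12 - 2 - 3: 4+2+1+4+9 = 20
4 - 1 - 5 - 11 - 10 - 3: 2+2+4+3+8 = 19
4 - 1 - 12 - 2 - 3: 2+1+4+9 = 16
4 - 1 - 12 - 11 - 10 - 3: 2+1+3+3+8 = 17
The minimum is 16 via 4 - 1 - 12 - 2 - 3.
So from 4 the first move is to 1.

1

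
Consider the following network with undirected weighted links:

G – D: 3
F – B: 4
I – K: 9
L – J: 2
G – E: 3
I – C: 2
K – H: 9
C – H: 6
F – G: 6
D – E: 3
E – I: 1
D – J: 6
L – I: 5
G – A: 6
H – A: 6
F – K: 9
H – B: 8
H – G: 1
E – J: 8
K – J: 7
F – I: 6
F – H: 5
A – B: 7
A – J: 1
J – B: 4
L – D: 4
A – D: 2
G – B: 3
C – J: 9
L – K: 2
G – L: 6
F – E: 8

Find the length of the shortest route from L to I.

5

Shortest distances from L:
L: 0
J: 2  (via L)
K: 2  (via L)
A: 3  (via J)
D: 4  (via L)
I: 5  (via L)
Shortest route: L → I = 5.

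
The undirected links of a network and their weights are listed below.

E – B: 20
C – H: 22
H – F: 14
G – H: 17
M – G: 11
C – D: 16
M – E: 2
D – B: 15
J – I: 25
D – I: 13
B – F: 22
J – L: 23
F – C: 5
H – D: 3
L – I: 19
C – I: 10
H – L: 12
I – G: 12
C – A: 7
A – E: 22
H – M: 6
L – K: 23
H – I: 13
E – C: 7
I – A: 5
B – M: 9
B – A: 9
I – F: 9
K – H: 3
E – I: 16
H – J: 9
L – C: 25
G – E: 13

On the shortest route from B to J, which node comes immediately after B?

Enumerating some paths:
B → D → H → J: 15+3+9 = 27
B → E → M → H → J: 20+2+6+9 = 37
B → A → I → H → J: 9+5+13+9 = 36
B → M → H → J: 9+6+9 = 24
The minimum is 24 via B → M → H → J.
So from B the first move is to M.

M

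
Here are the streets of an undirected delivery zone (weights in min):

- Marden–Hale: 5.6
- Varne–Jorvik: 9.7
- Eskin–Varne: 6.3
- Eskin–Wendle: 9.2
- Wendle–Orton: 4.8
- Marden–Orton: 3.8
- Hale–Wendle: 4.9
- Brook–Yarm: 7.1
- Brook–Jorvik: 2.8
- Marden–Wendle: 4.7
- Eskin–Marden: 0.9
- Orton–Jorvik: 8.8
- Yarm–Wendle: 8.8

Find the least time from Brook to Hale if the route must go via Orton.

Shortest Brook→Orton: Brook–Jorvik–Orton = 11.6
Best Orton to Hale: Orton–Marden–Hale costing 9.4
Total via Orton: 11.6 + 9.4 = 21 min.

21 min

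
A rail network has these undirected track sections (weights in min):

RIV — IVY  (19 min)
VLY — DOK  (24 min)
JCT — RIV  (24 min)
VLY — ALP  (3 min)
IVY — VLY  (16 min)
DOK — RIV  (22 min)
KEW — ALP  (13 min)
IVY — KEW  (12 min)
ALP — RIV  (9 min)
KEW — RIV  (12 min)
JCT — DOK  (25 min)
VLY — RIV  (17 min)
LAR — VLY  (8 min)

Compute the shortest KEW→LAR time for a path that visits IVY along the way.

Best KEW to IVY: KEW → IVY costing 12
Shortest IVY→LAR: IVY → VLY → LAR = 24
Total via IVY: 12 + 24 = 36 min.

36 min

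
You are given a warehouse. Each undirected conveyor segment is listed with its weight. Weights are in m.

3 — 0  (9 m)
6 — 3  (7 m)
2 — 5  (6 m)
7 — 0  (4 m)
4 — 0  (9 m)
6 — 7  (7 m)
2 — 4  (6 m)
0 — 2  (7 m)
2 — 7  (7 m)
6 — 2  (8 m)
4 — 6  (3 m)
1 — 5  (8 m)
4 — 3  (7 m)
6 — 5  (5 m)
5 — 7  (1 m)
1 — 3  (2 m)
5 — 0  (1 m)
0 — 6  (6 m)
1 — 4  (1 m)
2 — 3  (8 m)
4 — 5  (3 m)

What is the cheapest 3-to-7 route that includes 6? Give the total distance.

Shortest 3→6: 3 → 1 → 4 → 6 = 6
Best 6 to 7: 6 → 5 → 7 costing 6
Total via 6: 6 + 6 = 12 m.

12 m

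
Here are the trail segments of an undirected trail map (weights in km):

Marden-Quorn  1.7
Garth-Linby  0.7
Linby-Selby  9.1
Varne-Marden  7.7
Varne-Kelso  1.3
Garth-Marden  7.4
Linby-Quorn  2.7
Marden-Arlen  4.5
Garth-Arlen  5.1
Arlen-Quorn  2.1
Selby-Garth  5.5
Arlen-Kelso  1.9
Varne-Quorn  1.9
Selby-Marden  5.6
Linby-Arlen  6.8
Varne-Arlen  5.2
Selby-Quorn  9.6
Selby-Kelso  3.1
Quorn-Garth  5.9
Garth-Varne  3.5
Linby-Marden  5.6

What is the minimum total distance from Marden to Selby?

5.6 km

Enumerating some paths:
Marden - Selby: 5.6 = 5.6
Marden - Quorn - Varne - Kelso - Selby: 1.7+1.9+1.3+3.1 = 8
Marden - Quorn - Arlen - Kelso - Selby: 1.7+2.1+1.9+3.1 = 8.8
The minimum is 5.6 km via Marden - Selby.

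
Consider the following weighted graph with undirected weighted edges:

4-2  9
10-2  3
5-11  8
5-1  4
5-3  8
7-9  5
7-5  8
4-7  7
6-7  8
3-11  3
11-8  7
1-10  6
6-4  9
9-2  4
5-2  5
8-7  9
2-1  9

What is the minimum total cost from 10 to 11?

Settle nodes by increasing distance from 10:
10: 0
2: 3  (via 10)
1: 6  (via 10)
9: 7  (via 2)
5: 8  (via 2)
4: 12  (via 2)
7: 12  (via 9)
3: 16  (via 5)
11: 16  (via 5)
Shortest route: 10 → 2 → 5 → 11 = 16.

16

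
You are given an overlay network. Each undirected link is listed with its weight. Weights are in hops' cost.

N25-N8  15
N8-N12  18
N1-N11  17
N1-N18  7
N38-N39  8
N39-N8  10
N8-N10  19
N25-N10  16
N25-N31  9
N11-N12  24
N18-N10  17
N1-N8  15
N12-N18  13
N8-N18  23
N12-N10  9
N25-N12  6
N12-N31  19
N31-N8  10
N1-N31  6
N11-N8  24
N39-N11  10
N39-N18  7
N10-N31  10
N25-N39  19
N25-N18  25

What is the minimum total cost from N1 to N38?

22 hops' cost

Settle nodes by increasing distance from N1:
N1: 0
N31: 6  (via N1)
N18: 7  (via N1)
N39: 14  (via N18)
N8: 15  (via N1)
N25: 15  (via N31)
N10: 16  (via N31)
N11: 17  (via N1)
N12: 20  (via N18)
N38: 22  (via N39)
Shortest route: N1–N18–N39–N38 = 22 hops' cost.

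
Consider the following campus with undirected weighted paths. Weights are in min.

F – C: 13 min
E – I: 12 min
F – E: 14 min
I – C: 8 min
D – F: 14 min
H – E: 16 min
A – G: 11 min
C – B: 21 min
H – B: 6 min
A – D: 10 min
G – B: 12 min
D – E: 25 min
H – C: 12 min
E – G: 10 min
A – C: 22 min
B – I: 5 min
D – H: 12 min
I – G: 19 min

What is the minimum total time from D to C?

Enumerating some paths:
D - F - C: 14+13 = 27
D - H - C: 12+12 = 24
D - H - B - I - C: 12+6+5+8 = 31
The minimum is 24 min via D - H - C.

24 min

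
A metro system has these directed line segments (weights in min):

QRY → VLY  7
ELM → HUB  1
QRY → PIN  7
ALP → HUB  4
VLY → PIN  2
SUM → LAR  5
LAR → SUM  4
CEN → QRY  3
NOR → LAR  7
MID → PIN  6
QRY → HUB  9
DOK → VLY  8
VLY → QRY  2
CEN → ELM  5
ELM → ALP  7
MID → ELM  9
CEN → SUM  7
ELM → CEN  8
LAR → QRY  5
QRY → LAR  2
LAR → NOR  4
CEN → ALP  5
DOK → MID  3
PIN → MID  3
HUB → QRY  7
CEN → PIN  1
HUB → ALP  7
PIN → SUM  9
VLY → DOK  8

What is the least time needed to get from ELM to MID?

12 min

Shortest distances from ELM:
ELM: 0
HUB: 1  (via ELM)
ALP: 7  (via ELM)
QRY: 8  (via HUB)
CEN: 8  (via ELM)
PIN: 9  (via CEN)
LAR: 10  (via QRY)
MID: 12  (via PIN)
Shortest route: ELM–CEN–PIN–MID = 12 min.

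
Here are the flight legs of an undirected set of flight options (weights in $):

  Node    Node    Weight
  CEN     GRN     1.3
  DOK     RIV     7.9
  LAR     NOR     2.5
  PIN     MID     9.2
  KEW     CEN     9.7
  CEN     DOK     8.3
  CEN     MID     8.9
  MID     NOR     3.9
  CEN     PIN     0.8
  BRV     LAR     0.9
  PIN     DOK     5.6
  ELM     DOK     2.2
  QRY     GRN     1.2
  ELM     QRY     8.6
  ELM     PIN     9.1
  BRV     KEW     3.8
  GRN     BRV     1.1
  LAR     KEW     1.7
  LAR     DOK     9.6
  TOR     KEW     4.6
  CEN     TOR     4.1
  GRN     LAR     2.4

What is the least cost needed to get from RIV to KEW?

$19.2

Candidate routes:
RIV - DOK - LAR - KEW: 7.9+9.6+1.7 = 19.2
RIV - DOK - PIN - CEN - GRN - BRV - LAR - KEW: 7.9+5.6+0.8+1.3+1.1+0.9+1.7 = 19.3
The minimum is $19.2 via RIV - DOK - LAR - KEW.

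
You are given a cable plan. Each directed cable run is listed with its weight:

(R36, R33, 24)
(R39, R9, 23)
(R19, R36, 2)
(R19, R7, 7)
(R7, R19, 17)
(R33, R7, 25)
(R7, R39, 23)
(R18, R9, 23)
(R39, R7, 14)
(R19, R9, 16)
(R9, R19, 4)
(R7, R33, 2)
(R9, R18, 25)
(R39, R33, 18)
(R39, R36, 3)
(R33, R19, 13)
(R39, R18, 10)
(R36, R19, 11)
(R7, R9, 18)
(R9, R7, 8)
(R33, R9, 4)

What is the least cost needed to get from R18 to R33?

33

Running Dijkstra from R18:
R18: 0
R9: 23  (via R18)
R19: 27  (via R9)
R36: 29  (via R19)
R7: 31  (via R9)
R33: 33  (via R7)
Shortest route: R18 → R9 → R7 → R33 = 33.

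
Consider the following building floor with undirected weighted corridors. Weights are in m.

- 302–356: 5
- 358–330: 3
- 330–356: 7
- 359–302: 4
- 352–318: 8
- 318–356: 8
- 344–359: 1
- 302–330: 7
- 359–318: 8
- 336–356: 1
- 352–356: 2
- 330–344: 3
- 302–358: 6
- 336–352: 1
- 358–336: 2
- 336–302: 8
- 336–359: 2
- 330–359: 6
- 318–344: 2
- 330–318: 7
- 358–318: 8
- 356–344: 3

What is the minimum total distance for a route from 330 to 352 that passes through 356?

8 m

Shortest 330→356: 330–344–356 = 6
Shortest 356→352: 356–352 = 2
Total via 356: 6 + 2 = 8 m.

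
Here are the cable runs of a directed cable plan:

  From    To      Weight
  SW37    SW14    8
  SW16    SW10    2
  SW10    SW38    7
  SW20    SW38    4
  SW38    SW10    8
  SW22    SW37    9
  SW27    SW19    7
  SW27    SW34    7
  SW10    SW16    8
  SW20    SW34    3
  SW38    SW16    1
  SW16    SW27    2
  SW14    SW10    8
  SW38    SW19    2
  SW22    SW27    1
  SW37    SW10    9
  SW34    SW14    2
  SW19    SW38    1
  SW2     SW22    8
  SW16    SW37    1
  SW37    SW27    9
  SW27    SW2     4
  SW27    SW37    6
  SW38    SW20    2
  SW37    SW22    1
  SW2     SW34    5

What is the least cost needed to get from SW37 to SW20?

Shortest distances from SW37:
SW37: 0
SW22: 1  (via SW37)
SW27: 2  (via SW22)
SW2: 6  (via SW27)
SW14: 8  (via SW37)
SW34: 9  (via SW27)
SW19: 9  (via SW27)
SW10: 9  (via SW37)
SW38: 10  (via SW19)
SW16: 11  (via SW38)
SW20: 12  (via SW38)
Shortest route: SW37–SW22–SW27–SW19–SW38–SW20 = 12.

12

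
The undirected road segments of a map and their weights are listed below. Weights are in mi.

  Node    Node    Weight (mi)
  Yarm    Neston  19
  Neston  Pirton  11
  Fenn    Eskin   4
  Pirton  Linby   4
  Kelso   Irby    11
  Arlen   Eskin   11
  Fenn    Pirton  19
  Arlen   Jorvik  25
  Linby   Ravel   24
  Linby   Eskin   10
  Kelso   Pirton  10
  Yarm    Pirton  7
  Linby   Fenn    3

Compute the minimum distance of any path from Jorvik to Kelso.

57 mi

Enumerating some paths:
Jorvik → Arlen → Eskin → Fenn → Pirton → Kelso: 25+11+4+19+10 = 69
Jorvik → Arlen → Eskin → Fenn → Linby → Pirton → Kelso: 25+11+4+3+4+10 = 57
Jorvik → Arlen → Eskin → Linby → Pirton → Kelso: 25+11+10+4+10 = 60
Jorvik → Arlen → Eskin → Linby → Fenn → Pirton → Kelso: 25+11+10+3+19+10 = 78
The minimum is 57 mi via Jorvik → Arlen → Eskin → Fenn → Linby → Pirton → Kelso.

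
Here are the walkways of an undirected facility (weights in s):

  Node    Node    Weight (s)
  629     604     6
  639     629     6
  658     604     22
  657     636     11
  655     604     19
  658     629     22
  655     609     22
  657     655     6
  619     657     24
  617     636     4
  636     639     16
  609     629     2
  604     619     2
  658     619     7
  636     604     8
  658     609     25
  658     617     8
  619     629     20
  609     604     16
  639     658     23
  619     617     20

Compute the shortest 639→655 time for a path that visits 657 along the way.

Shortest 639→657: 639–636–657 = 27
Best 657 to 655: 657–655 costing 6
Total via 657: 27 + 6 = 33 s.

33 s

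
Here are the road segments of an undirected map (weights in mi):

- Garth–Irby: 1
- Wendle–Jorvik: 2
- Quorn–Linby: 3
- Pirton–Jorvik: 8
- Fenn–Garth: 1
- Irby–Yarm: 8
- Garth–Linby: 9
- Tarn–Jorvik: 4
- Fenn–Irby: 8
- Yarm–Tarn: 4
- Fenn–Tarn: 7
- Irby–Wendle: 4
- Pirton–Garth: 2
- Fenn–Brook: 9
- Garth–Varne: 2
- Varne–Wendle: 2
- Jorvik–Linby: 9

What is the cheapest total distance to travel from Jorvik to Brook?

16 mi

Candidate routes:
Jorvik → Wendle → Varne → Garth → Fenn → Brook: 2+2+2+1+9 = 16
Jorvik → Pirton → Garth → Fenn → Brook: 8+2+1+9 = 20
Jorvik → Wendle → Irby → Garth → Fenn → Brook: 2+4+1+1+9 = 17
Jorvik → Tarn → Fenn → Brook: 4+7+9 = 20
Cheapest is Jorvik → Wendle → Varne → Garth → Fenn → Brook at 16 mi.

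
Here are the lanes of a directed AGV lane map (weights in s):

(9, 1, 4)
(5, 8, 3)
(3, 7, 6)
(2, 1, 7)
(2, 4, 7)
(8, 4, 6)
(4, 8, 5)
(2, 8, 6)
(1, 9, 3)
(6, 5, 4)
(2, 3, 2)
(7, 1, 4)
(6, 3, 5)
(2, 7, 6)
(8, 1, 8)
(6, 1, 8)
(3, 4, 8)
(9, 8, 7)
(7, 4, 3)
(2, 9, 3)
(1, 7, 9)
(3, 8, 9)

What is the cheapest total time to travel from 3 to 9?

Shortest distances from 3:
3: 0
7: 6  (via 3)
4: 8  (via 3)
8: 9  (via 3)
1: 10  (via 7)
9: 13  (via 1)
Shortest route: 3–7–1–9 = 13 s.

13 s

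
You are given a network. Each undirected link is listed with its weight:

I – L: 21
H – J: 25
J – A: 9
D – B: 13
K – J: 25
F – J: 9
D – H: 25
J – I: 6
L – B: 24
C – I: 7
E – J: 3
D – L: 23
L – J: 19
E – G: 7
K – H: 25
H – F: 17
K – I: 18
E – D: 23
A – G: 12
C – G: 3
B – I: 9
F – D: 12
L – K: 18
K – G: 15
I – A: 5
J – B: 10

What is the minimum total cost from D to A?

27

Settle nodes by increasing distance from D:
D: 0
F: 12  (via D)
B: 13  (via D)
J: 21  (via F)
I: 22  (via B)
E: 23  (via D)
L: 23  (via D)
H: 25  (via D)
A: 27  (via I)
Shortest route: D → B → I → A = 27.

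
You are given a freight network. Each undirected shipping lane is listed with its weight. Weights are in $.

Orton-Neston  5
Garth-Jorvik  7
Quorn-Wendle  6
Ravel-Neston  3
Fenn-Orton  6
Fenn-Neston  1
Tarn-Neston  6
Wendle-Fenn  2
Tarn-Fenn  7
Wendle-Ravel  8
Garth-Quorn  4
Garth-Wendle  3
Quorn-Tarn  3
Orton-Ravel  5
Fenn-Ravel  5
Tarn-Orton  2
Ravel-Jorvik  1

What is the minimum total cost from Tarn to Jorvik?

$8

Candidate routes:
Tarn → Orton → Ravel → Jorvik: 2+5+1 = 8
Tarn → Neston → Ravel → Jorvik: 6+3+1 = 10
Tarn → Orton → Neston → Ravel → Jorvik: 2+5+3+1 = 11
Cheapest is Tarn → Orton → Ravel → Jorvik at $8.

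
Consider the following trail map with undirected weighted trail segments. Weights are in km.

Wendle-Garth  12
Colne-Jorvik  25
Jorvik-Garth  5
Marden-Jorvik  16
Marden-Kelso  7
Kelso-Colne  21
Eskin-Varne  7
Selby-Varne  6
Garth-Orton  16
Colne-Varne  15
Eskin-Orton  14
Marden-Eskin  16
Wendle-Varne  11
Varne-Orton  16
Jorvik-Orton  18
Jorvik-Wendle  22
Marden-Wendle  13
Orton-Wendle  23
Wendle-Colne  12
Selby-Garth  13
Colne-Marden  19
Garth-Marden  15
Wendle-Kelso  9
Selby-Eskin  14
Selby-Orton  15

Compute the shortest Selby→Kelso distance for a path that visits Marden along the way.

35 km

Best Selby to Marden: Selby–Garth–Marden costing 28
Best Marden to Kelso: Marden–Kelso costing 7
Total via Marden: 28 + 7 = 35 km.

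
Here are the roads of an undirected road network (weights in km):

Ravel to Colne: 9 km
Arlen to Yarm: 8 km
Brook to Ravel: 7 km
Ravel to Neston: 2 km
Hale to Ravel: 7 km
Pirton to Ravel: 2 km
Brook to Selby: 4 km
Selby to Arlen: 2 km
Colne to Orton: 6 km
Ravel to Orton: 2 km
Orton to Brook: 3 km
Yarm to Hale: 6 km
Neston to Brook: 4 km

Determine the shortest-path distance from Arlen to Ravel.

Enumerating some paths:
Arlen - Selby - Brook - Neston - Ravel: 2+4+4+2 = 12
Arlen - Selby - Brook - Orton - Ravel: 2+4+3+2 = 11
Cheapest is Arlen - Selby - Brook - Orton - Ravel at 11 km.

11 km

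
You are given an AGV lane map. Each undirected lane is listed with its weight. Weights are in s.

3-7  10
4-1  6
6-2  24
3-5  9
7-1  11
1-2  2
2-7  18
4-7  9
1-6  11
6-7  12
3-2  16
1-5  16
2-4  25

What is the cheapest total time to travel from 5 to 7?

Running Dijkstra from 5:
5: 0
3: 9  (via 5)
1: 16  (via 5)
2: 18  (via 1)
7: 19  (via 3)
Shortest route: 5 → 3 → 7 = 19 s.

19 s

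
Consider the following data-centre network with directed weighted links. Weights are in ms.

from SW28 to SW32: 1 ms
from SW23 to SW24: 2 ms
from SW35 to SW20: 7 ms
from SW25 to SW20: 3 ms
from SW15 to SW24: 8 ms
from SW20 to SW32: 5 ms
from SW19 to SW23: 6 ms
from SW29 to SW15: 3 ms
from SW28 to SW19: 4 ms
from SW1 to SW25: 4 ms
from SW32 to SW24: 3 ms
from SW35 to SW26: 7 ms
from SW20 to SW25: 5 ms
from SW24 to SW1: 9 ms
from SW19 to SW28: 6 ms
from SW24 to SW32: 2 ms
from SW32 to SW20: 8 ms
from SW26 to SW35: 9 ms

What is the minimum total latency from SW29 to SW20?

21 ms

Compare a few routes:
SW29–SW15–SW24–SW1–SW25–SW20: 3+8+9+4+3 = 27
SW29–SW15–SW24–SW32–SW20: 3+8+2+8 = 21
The minimum is 21 ms via SW29–SW15–SW24–SW32–SW20.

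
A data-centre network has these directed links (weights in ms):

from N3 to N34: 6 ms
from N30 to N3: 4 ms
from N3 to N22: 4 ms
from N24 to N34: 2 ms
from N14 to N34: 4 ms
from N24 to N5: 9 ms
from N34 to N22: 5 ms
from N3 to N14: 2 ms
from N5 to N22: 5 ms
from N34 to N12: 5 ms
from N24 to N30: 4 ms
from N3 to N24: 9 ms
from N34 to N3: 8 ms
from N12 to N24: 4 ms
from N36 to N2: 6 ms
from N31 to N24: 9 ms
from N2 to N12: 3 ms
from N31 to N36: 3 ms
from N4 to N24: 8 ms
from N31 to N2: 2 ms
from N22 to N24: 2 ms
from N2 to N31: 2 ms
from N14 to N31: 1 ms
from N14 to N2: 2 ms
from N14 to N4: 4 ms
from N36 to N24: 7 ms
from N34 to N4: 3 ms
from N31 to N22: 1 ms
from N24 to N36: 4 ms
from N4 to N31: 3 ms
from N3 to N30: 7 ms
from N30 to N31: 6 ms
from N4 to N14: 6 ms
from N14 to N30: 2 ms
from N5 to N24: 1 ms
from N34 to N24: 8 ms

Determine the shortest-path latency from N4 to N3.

12 ms

Shortest distances from N4:
N4: 0
N31: 3  (via N4)
N22: 4  (via N31)
N2: 5  (via N31)
N24: 6  (via N22)
N14: 6  (via N4)
N36: 6  (via N31)
N34: 8  (via N24)
N12: 8  (via N2)
N30: 8  (via N14)
N3: 12  (via N30)
Shortest route: N4 → N14 → N30 → N3 = 12 ms.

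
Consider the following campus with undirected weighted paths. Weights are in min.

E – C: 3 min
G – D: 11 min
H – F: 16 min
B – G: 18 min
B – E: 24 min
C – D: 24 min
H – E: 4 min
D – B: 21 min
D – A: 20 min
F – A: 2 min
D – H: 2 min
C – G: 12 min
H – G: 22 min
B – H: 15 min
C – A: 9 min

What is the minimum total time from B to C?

22 min

Settle nodes by increasing distance from B:
B: 0
H: 15  (via B)
D: 17  (via H)
G: 18  (via B)
E: 19  (via H)
C: 22  (via E)
Shortest route: B → H → E → C = 22 min.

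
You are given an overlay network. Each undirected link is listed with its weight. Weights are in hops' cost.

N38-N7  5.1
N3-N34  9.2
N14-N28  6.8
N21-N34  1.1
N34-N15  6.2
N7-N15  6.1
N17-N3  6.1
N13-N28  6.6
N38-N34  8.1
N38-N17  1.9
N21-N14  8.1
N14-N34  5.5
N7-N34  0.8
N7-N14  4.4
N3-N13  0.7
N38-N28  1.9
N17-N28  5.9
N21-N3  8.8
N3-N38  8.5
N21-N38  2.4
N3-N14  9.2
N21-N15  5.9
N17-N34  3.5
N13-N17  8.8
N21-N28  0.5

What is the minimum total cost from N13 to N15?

13 hops' cost

Running Dijkstra from N13:
N13: 0
N3: 0.7  (via N13)
N28: 6.6  (via N13)
N17: 6.8  (via N3)
N21: 7.1  (via N28)
N34: 8.2  (via N21)
N38: 8.5  (via N28)
N7: 9  (via N34)
N14: 9.9  (via N3)
N15: 13  (via N21)
Shortest route: N13–N28–N21–N15 = 13 hops' cost.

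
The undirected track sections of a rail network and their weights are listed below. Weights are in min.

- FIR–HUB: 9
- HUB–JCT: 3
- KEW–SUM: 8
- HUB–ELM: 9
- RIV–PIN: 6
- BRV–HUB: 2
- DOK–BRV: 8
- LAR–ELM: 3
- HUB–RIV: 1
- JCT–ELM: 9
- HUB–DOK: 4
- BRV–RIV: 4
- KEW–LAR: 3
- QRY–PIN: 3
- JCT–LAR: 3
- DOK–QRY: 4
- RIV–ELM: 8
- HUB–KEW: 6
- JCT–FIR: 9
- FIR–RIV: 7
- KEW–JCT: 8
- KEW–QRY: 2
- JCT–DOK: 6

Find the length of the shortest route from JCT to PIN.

Running Dijkstra from JCT:
JCT: 0
HUB: 3  (via JCT)
LAR: 3  (via JCT)
RIV: 4  (via HUB)
BRV: 5  (via HUB)
KEW: 6  (via LAR)
ELM: 6  (via LAR)
DOK: 6  (via JCT)
QRY: 8  (via KEW)
FIR: 9  (via JCT)
PIN: 10  (via RIV)
Shortest route: JCT → HUB → RIV → PIN = 10 min.

10 min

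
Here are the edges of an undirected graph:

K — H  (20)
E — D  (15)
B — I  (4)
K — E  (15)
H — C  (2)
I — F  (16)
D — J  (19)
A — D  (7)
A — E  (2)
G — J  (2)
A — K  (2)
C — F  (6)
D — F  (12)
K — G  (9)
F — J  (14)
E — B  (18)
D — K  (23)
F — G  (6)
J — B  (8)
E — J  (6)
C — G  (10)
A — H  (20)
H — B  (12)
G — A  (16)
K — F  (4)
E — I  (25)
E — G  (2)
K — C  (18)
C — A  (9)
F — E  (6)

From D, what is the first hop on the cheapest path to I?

Enumerating some paths:
D → A → K → F → I: 7+2+4+16 = 29
D → F → I: 12+16 = 28
D → A → E → J → B → I: 7+2+6+8+4 = 27
D → A → E → G → J → B → I: 7+2+2+2+8+4 = 25
The minimum is 25 via D → A → E → G → J → B → I.
So from D the first move is to A.

A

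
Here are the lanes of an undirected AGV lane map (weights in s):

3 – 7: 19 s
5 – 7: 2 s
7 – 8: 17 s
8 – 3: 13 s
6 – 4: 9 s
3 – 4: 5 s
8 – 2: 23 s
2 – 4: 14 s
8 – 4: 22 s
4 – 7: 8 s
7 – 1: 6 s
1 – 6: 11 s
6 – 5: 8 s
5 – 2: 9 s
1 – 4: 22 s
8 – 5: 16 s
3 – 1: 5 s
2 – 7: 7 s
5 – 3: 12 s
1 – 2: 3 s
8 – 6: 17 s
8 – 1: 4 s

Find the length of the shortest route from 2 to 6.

Shortest distances from 2:
2: 0
1: 3  (via 2)
7: 7  (via 2)
8: 7  (via 1)
3: 8  (via 1)
5: 9  (via 2)
4: 13  (via 3)
6: 14  (via 1)
Shortest route: 2–1–6 = 14 s.

14 s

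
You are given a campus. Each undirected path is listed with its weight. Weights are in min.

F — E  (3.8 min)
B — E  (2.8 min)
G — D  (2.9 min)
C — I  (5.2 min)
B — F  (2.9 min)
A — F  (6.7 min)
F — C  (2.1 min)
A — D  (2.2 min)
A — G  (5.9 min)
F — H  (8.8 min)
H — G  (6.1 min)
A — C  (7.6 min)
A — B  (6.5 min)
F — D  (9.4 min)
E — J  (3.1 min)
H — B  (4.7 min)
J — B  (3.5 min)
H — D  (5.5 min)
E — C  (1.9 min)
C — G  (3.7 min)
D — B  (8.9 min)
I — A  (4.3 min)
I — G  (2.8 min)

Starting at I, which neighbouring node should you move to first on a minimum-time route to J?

C

Enumerating some paths:
I → C → F → B → J: 5.2+2.1+2.9+3.5 = 13.7
I → C → E → J: 5.2+1.9+3.1 = 10.2
I → G → C → E → J: 2.8+3.7+1.9+3.1 = 11.5
I → C → E → B → J: 5.2+1.9+2.8+3.5 = 13.4
Cheapest is I → C → E → J at 10.2 min.
So from I the first move is to C.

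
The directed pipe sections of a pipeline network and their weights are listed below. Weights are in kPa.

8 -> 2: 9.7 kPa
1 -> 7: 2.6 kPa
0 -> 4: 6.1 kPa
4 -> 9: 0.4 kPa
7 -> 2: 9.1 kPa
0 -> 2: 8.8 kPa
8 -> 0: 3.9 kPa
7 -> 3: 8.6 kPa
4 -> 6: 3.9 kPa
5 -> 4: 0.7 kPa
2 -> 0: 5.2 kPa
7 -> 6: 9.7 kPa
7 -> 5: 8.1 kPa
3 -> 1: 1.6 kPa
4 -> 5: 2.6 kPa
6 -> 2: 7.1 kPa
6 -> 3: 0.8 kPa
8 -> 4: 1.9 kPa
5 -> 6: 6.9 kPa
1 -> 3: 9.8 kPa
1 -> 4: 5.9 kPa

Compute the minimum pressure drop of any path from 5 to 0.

Running Dijkstra from 5:
5: 0
4: 0.7  (via 5)
9: 1.1  (via 4)
6: 4.6  (via 4)
3: 5.4  (via 6)
1: 7  (via 3)
7: 9.6  (via 1)
2: 11.7  (via 6)
0: 16.9  (via 2)
Shortest route: 5–4–6–2–0 = 16.9 kPa.

16.9 kPa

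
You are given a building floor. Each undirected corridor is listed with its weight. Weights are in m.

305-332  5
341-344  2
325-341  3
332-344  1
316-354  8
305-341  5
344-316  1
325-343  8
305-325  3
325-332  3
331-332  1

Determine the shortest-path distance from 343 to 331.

12 m

Candidate routes:
343 → 325 → 341 → 344 → 332 → 331: 8+3+2+1+1 = 15
343 → 325 → 332 → 331: 8+3+1 = 12
The minimum is 12 m via 343 → 325 → 332 → 331.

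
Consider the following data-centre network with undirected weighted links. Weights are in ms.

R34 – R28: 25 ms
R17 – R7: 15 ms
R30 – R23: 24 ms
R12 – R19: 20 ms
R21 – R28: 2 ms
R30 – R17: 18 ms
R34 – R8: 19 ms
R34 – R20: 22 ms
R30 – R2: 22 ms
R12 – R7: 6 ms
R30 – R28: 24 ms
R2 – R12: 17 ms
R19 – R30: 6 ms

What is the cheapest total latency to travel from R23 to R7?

Shortest distances from R23:
R23: 0
R30: 24  (via R23)
R19: 30  (via R30)
R17: 42  (via R30)
R2: 46  (via R30)
R28: 48  (via R30)
R21: 50  (via R28)
R12: 50  (via R19)
R7: 56  (via R12)
Shortest route: R23 → R30 → R19 → R12 → R7 = 56 ms.

56 ms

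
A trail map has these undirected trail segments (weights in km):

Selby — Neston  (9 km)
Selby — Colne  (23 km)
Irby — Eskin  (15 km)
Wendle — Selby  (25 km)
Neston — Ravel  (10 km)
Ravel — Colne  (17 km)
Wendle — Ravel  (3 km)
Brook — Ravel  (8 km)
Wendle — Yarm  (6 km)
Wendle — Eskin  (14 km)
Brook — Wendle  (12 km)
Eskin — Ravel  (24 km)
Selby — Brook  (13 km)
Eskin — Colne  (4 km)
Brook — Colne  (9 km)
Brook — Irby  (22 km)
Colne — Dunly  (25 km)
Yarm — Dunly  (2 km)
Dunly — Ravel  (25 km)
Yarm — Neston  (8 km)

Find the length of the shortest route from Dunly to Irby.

37 km

Enumerating some paths:
Dunly - Yarm - Wendle - Eskin - Irby: 2+6+14+15 = 37
Dunly - Colne - Eskin - Irby: 25+4+15 = 44
Dunly - Yarm - Wendle - Ravel - Brook - Irby: 2+6+3+8+22 = 41
Dunly - Yarm - Wendle - Brook - Irby: 2+6+12+22 = 42
Cheapest is Dunly - Yarm - Wendle - Eskin - Irby at 37 km.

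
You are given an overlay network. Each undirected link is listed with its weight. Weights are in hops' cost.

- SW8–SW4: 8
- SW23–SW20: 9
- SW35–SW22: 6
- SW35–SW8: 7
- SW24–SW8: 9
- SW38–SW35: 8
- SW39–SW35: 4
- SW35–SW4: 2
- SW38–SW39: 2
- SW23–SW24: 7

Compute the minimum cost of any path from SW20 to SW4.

33 hops' cost

Settle nodes by increasing distance from SW20:
SW20: 0
SW23: 9  (via SW20)
SW24: 16  (via SW23)
SW8: 25  (via SW24)
SW35: 32  (via SW8)
SW4: 33  (via SW8)
Shortest route: SW20 → SW23 → SW24 → SW8 → SW4 = 33 hops' cost.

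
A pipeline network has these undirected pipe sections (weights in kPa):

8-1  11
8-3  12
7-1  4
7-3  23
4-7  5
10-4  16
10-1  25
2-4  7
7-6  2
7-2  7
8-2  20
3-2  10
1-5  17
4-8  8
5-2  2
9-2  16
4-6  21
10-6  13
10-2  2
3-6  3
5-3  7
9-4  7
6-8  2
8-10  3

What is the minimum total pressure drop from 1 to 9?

Shortest distances from 1:
1: 0
7: 4  (via 1)
6: 6  (via 7)
8: 8  (via 6)
3: 9  (via 6)
4: 9  (via 7)
2: 11  (via 7)
10: 11  (via 8)
5: 13  (via 2)
9: 16  (via 4)
Shortest route: 1–7–4–9 = 16 kPa.

16 kPa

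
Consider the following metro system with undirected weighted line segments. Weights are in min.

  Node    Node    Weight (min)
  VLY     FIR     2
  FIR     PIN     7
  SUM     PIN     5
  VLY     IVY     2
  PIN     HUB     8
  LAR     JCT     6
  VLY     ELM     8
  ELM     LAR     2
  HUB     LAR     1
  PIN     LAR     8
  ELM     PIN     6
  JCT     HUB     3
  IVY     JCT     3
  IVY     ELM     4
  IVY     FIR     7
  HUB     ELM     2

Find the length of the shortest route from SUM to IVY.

Running Dijkstra from SUM:
SUM: 0
PIN: 5  (via SUM)
ELM: 11  (via PIN)
FIR: 12  (via PIN)
HUB: 13  (via PIN)
LAR: 13  (via PIN)
VLY: 14  (via FIR)
IVY: 15  (via ELM)
Shortest route: SUM–PIN–ELM–IVY = 15 min.

15 min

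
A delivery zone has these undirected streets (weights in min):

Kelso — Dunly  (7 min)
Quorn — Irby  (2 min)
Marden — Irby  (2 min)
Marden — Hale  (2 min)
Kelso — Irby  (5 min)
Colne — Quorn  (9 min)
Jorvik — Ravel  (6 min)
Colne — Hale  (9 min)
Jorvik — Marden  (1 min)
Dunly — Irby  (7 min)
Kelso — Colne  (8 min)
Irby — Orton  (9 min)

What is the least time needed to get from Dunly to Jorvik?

10 min

Settle nodes by increasing distance from Dunly:
Dunly: 0
Kelso: 7  (via Dunly)
Irby: 7  (via Dunly)
Marden: 9  (via Irby)
Quorn: 9  (via Irby)
Jorvik: 10  (via Marden)
Shortest route: Dunly → Irby → Marden → Jorvik = 10 min.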